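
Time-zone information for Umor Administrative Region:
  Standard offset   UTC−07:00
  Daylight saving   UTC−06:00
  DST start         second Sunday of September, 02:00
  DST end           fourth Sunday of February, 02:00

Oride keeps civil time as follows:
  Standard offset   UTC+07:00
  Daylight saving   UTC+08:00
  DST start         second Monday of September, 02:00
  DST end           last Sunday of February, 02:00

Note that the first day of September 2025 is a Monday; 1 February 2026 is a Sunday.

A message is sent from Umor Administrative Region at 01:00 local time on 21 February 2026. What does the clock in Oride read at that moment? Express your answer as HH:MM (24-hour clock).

15:00

1 September 2025 is a Monday, so the first Sunday is September 7 and the second is September 14.
1 February 2026 is a Sunday, so the first Sunday is February 1 and the fourth is February 22.
21 February 2026 falls between 14 September 2025 and 22 February 2026, so daylight saving is in effect and Umor Administrative Region is at UTC−06:00.
01:00 Umor Administrative Region + 6h = 07:00 UTC.
1 September 2025 is a Monday, so the first Monday is September 1 and the second is September 8.
1 February 2026 is a Sunday, so Sundays fall on 1, 8, 15, 22; the last is February 22.
At the standard offset (UTC+07:00), 07:00 UTC + 7h = 14:00 Oride standard time.
Daylight saving runs 8 September 2025 – 22 February 2026; the standard-time date in Oride, 21 February 2026, is inside that window, so Oride is at UTC+08:00.
07:00 UTC + 8h = 15:00 Oride.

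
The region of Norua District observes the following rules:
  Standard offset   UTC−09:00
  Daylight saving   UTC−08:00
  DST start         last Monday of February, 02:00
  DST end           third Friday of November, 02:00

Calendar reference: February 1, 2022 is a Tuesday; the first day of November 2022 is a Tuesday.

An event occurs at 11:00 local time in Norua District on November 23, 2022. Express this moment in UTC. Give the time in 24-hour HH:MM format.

1 February 2022 is a Tuesday, so Mondays fall on 7, 14, 21, 28; the last is February 28.
1 November 2022 is a Tuesday, so the first Friday is November 4 and the third is November 18.
Daylight saving runs 28 February – 18 November; November 23, 2022 is outside that window, so Norua District is on standard time at UTC−09:00.
11:00 local + 9h = 20:00 UTC.

20:00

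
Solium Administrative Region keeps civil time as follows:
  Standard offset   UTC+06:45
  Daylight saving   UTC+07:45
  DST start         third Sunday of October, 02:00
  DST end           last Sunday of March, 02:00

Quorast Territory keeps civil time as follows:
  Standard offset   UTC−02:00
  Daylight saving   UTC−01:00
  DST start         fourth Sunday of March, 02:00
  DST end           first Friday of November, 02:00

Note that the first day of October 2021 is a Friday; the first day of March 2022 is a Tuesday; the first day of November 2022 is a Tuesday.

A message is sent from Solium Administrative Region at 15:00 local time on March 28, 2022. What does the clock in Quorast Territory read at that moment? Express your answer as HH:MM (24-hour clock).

1 October 2021 is a Friday, so the first Sunday is October 3 and the third is October 17.
1 March 2022 is a Tuesday, so Sundays fall on 6, 13, 20, 27; the last is March 27.
Daylight saving runs 17 October 2021 – 27 March 2022; March 28, 2022 is outside that window, so Solium Administrative Region is on standard time at UTC+06:45.
15:00 Solium Administrative Region − 6h45m = 08:15 UTC.
1 March 2022 is a Tuesday, so the first Sunday is March 6 and the fourth is March 27.
1 November 2022 is a Tuesday, so the first Friday is November 4.
At the standard offset (UTC−02:00), 08:15 UTC − 2h = 06:15 Quorast Territory standard time.
Daylight saving runs 27 March – 4 November; the standard-time date in Quorast Territory, March 28, 2022, is inside that window, so Quorast Territory is at UTC−01:00.
08:15 UTC − 1h = 07:15 Quorast Territory.

07:15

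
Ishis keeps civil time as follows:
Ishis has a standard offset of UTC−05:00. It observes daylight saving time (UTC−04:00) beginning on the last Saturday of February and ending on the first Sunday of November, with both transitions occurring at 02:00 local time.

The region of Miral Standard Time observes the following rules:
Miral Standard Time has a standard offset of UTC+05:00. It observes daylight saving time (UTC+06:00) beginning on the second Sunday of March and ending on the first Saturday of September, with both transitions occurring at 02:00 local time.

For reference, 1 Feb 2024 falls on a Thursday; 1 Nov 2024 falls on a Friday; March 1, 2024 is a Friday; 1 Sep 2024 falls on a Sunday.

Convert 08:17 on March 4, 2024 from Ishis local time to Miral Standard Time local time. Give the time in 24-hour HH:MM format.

17:17

1 February 2024 is a Thursday, so Saturdays fall on 3, 10, 17, 24; the last is February 24.
1 November 2024 is a Friday, so the first Sunday is November 3.
Daylight saving runs 24 February – 3 November; March 4, 2024 is inside that window, so Ishis is at UTC−04:00.
08:17 Ishis + 4h = 12:17 UTC.
1 March 2024 is a Friday, so the first Sunday is March 3 and the second is March 10.
1 September 2024 is a Sunday, so the first Saturday is September 7.
At the standard offset (UTC+05:00), 12:17 UTC + 5h = 17:17 Miral Standard Time standard time.
The standard-time date in Miral Standard Time, March 4, 2024, is outside the daylight-saving period (10 March – 7 September), so Miral Standard Time is on standard time, UTC+05:00.
12:17 UTC + 5h = 17:17 Miral Standard Time.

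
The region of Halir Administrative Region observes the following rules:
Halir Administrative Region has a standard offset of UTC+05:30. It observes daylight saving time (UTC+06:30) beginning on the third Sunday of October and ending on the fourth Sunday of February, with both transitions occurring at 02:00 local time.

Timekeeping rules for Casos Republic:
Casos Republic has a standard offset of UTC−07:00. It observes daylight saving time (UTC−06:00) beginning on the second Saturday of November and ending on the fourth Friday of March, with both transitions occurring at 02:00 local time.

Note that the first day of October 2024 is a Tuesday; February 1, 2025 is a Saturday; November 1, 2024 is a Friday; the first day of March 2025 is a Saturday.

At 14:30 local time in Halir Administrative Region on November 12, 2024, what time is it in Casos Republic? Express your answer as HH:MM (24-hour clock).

02:00

1 October 2024 is a Tuesday, so the first Sunday is October 6 and the third is October 20.
1 February 2025 is a Saturday, so the first Sunday is February 2 and the fourth is February 23.
November 12, 2024 falls between 20 October 2024 and 23 February 2025, so daylight saving is in effect and Halir Administrative Region is at UTC+06:30.
14:30 Halir Administrative Region − 6h30m = 08:00 UTC.
1 November 2024 is a Friday, so the first Saturday is November 2 and the second is November 9.
1 March 2025 is a Saturday, so the first Friday is March 7 and the fourth is March 28.
At the standard offset (UTC−07:00), 08:00 UTC − 7h = 01:00 Casos Republic standard time.
The standard-time date in Casos Republic, November 12, 2024, falls between 9 November 2024 and 28 March 2025, so daylight saving is in effect and Casos Republic is at UTC−06:00.
08:00 UTC − 6h = 02:00 Casos Republic.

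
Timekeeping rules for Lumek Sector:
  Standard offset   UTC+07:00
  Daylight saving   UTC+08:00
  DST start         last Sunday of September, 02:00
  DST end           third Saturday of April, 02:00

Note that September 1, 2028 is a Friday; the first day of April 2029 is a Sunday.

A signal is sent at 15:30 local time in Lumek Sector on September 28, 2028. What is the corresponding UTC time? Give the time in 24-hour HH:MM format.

07:30

1 September 2028 is a Friday, so Sundays fall on 3, 10, 17, 24; the last is September 24.
1 April 2029 is a Sunday, so the first Saturday is April 7 and the third is April 21.
September 28, 2028 falls between 24 September 2028 and 21 April 2029, so daylight saving is in effect and Lumek Sector is at UTC+08:00.
15:30 local − 8h = 07:30 UTC.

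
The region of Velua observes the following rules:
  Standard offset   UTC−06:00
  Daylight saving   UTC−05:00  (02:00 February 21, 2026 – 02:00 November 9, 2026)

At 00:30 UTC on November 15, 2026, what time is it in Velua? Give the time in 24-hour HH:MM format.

At the standard offset (UTC−06:00), 00:30 UTC − 6h = 18:30 Velua standard time (rolling into the previous day, 14 November 2026).
Daylight saving runs 21 February – 9 November; the standard-time date in Velua, November 14, 2026, is outside that window, so Velua is on standard time at UTC−06:00.
00:30 UTC − 6h = 18:30 local (rolling into the previous day, 14 November 2026).

18:30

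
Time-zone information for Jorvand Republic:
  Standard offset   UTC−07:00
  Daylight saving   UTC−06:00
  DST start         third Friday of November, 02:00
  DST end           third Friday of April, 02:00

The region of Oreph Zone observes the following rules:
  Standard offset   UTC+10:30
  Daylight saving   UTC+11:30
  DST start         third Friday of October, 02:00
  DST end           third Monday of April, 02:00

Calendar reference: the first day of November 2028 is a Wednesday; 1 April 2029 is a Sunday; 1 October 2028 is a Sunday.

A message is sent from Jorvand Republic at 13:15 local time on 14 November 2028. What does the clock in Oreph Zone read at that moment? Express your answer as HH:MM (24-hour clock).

1 November 2028 is a Wednesday, so the first Friday is November 3 and the third is November 17.
1 April 2029 is a Sunday, so the first Friday is April 6 and the third is April 20.
14 November 2028 does not fall between 17 November 2028 and 20 April 2029, so daylight saving is not in effect and Jorvand Republic is at UTC−07:00.
13:15 Jorvand Republic + 7h = 20:15 UTC.
1 October 2028 is a Sunday, so the first Friday is October 6 and the third is October 20.
1 April 2029 is a Sunday, so the first Monday is April 2 and the third is April 16.
At the standard offset (UTC+10:30), 20:15 UTC + 10h30m = 06:45 Oreph Zone standard time (rolling into the next day, 15 November 2028).
The standard-time date in Oreph Zone, 15 November 2028, falls between 20 October 2028 and 16 April 2029, so daylight saving is in effect and Oreph Zone is at UTC+11:30.
20:15 UTC + 11h30m = 07:45 Oreph Zone (rolling into the next day, 15 November 2028).

07:45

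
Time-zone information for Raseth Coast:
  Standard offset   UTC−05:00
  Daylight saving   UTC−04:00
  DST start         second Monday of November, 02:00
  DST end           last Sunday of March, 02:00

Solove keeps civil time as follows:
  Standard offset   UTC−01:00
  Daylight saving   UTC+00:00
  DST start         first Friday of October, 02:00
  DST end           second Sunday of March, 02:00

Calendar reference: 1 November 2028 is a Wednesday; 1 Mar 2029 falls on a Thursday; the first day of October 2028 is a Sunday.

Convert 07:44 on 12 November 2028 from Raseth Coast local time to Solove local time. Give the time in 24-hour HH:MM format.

12:44

1 November 2028 is a Wednesday, so the first Monday is November 6 and the second is November 13.
1 March 2029 is a Thursday, so Sundays fall on 4, 11, 18, 25; the last is March 25.
12 November 2028 does not fall between 13 November 2028 and 25 March 2029, so daylight saving is not in effect and Raseth Coast is at UTC−05:00.
07:44 Raseth Coast + 5h = 12:44 UTC.
1 October 2028 is a Sunday, so the first Friday is October 6.
1 March 2029 is a Thursday, so the first Sunday is March 4 and the second is March 11.
At the standard offset (UTC−01:00), 12:44 UTC − 1h = 11:44 Solove standard time.
Daylight saving runs 6 October 2028 – 11 March 2029; the standard-time date in Solove, 12 November 2028, is inside that window, so Solove is at UTC+00:00.
12:44 UTC + 0h = 12:44 Solove.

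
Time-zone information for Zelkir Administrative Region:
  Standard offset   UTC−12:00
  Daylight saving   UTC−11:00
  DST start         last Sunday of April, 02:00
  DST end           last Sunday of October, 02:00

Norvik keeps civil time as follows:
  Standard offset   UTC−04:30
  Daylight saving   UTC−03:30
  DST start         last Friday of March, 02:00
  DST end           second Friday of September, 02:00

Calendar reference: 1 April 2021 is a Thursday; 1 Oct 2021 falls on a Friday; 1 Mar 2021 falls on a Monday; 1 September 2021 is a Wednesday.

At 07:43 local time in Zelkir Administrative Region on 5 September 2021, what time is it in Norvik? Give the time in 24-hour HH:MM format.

1 April 2021 is a Thursday, so Sundays fall on 4, 11, 18, 25; the last is April 25.
1 October 2021 is a Friday, so Sundays fall on 3, 10, 17, 24, 31; the last is October 31.
5 September 2021 lies within the daylight-saving period (25 April – 31 October), so Zelkir Administrative Region is on daylight time, UTC−11:00.
07:43 Zelkir Administrative Region + 11h = 18:43 UTC.
1 March 2021 is a Monday, so Fridays fall on 5, 12, 19, 26; the last is March 26.
1 September 2021 is a Wednesday, so the first Friday is September 3 and the second is September 10.
At the standard offset (UTC−04:30), 18:43 UTC − 4h30m = 14:13 Norvik standard time.
The standard-time date in Norvik, 5 September 2021, lies within the daylight-saving period (26 March – 10 September), so Norvik is on daylight time, UTC−03:30.
18:43 UTC − 3h30m = 15:13 Norvik.

15:13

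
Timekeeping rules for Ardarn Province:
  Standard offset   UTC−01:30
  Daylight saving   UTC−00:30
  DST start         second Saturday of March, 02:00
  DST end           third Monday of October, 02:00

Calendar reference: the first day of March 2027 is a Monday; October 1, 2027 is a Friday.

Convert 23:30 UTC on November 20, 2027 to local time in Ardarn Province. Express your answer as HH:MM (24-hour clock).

1 March 2027 is a Monday, so the first Saturday is March 6 and the second is March 13.
1 October 2027 is a Friday, so the first Monday is October 4 and the third is October 18.
At the standard offset (UTC−01:30), 23:30 UTC − 1h30m = 22:00 Ardarn Province standard time.
Daylight saving runs 13 March – 18 October; the standard-time date in Ardarn Province, November 20, 2027, is outside that window, so Ardarn Province is on standard time at UTC−01:30.
23:30 UTC − 1h30m = 22:00 local.

22:00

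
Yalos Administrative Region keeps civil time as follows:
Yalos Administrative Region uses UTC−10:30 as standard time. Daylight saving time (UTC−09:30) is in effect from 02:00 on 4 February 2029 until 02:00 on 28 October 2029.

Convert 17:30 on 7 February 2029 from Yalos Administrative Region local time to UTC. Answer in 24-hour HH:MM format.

03:00

Daylight saving runs 4 February – 28 October; 7 February 2029 is inside that window, so Yalos Administrative Region is at UTC−09:30.
17:30 local + 9h30m = 03:00 UTC (rolling into the next day, 8 February 2029).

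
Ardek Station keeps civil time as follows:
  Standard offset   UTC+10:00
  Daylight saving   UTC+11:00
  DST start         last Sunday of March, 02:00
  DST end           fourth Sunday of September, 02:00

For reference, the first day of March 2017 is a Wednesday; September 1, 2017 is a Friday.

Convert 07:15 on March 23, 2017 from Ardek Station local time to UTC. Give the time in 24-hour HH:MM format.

21:15

1 March 2017 is a Wednesday, so Sundays fall on 5, 12, 19, 26; the last is March 26.
1 September 2017 is a Friday, so the first Sunday is September 3 and the fourth is September 24.
Daylight saving runs 26 March – 24 September; March 23, 2017 is outside that window, so Ardek Station is on standard time at UTC+10:00.
07:15 local − 10h = 21:15 UTC (rolling into the previous day, 22 March 2017).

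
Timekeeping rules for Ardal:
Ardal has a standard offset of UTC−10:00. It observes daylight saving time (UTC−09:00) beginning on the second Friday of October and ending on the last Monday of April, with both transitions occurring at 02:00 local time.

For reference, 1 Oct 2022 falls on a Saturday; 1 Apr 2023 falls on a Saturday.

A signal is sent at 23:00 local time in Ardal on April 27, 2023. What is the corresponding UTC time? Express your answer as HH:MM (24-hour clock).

1 October 2022 is a Saturday, so the first Friday is October 7 and the second is October 14.
1 April 2023 is a Saturday, so Mondays fall on 3, 10, 17, 24; the last is April 24.
April 27, 2023 is outside the daylight-saving period (14 October 2022 – 24 April 2023), so Ardal is on standard time, UTC−10:00.
23:00 local + 10h = 09:00 UTC (rolling into the next day, 28 April 2023).

09:00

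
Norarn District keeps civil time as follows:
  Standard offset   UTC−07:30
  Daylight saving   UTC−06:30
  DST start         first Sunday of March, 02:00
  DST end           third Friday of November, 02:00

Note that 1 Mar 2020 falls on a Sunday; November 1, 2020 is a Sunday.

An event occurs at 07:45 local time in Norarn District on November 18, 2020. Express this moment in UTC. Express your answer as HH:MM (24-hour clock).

1 March 2020 is a Sunday, so the first Sunday is March 1.
1 November 2020 is a Sunday, so the first Friday is November 6 and the third is November 20.
November 18, 2020 lies within the daylight-saving period (1 March – 20 November), so Norarn District is on daylight time, UTC−06:30.
07:45 local + 6h30m = 14:15 UTC.

14:15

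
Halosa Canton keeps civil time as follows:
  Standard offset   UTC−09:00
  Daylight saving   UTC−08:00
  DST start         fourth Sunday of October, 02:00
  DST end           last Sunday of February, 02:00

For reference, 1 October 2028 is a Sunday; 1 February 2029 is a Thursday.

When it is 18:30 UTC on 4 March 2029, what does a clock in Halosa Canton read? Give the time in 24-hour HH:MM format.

1 October 2028 is a Sunday, so the first Sunday is October 1 and the fourth is October 22.
1 February 2029 is a Thursday, so Sundays fall on 4, 11, 18, 25; the last is February 25.
At the standard offset (UTC−09:00), 18:30 UTC − 9h = 09:30 Halosa Canton standard time.
The standard-time date in Halosa Canton, 4 March 2029, does not fall between 22 October 2028 and 25 February 2029, so daylight saving is not in effect and Halosa Canton is at UTC−09:00.
18:30 UTC − 9h = 09:30 local.

09:30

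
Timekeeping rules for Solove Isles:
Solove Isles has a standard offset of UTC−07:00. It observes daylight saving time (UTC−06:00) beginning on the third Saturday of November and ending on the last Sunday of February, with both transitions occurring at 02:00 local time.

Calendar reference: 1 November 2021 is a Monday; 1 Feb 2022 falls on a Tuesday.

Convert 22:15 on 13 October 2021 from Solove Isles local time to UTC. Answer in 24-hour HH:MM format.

1 November 2021 is a Monday, so the first Saturday is November 6 and the third is November 20.
1 February 2022 is a Tuesday, so Sundays fall on 6, 13, 20, 27; the last is February 27.
Daylight saving runs 20 November 2021 – 27 February 2022; 13 October 2021 is outside that window, so Solove Isles is on standard time at UTC−07:00.
22:15 local + 7h = 05:15 UTC (rolling into the next day, 14 October 2021).

05:15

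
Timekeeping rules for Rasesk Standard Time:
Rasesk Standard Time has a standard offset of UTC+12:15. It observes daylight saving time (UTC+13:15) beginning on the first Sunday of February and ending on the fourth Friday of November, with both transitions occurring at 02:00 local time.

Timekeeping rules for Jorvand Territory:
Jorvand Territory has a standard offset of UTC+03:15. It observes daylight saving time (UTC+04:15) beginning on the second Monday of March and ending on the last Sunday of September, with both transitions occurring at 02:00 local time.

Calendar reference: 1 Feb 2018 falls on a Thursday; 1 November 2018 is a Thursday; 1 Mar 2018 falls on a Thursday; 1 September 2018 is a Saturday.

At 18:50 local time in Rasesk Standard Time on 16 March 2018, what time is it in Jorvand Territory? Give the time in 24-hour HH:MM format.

09:50

1 February 2018 is a Thursday, so the first Sunday is February 4.
1 November 2018 is a Thursday, so the first Friday is November 2 and the fourth is November 23.
16 March 2018 falls between 4 February and 23 November, so daylight saving is in effect and Rasesk Standard Time is at UTC+13:15.
18:50 Rasesk Standard Time − 13h15m = 05:35 UTC.
1 March 2018 is a Thursday, so the first Monday is March 5 and the second is March 12.
1 September 2018 is a Saturday, so Sundays fall on 2, 9, 16, 23, 30; the last is September 30.
At the standard offset (UTC+03:15), 05:35 UTC + 3h15m = 08:50 Jorvand Territory standard time.
The standard-time date in Jorvand Territory, 16 March 2018, lies within the daylight-saving period (12 March – 30 September), so Jorvand Territory is on daylight time, UTC+04:15.
05:35 UTC + 4h15m = 09:50 Jorvand Territory.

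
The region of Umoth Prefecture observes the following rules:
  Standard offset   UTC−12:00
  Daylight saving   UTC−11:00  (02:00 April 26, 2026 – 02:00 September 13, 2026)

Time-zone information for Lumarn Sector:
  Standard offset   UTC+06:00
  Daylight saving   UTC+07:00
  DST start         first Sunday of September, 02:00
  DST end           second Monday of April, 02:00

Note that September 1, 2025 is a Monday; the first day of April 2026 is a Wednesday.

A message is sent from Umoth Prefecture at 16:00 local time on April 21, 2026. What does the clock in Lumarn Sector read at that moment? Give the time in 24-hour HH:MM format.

April 21, 2026 is outside the daylight-saving period (26 April – 13 September), so Umoth Prefecture is on standard time, UTC−12:00.
16:00 Umoth Prefecture + 12h = 04:00 UTC (rolling into the next day, 22 April 2026).
1 September 2025 is a Monday, so the first Sunday is September 7.
1 April 2026 is a Wednesday, so the first Monday is April 6 and the second is April 13.
At the standard offset (UTC+06:00), 04:00 UTC + 6h = 10:00 Lumarn Sector standard time.
Daylight saving runs 7 September 2025 – 13 April 2026; the standard-time date in Lumarn Sector, April 22, 2026, is outside that window, so Lumarn Sector is on standard time at UTC+06:00.
04:00 UTC + 6h = 10:00 Lumarn Sector.

10:00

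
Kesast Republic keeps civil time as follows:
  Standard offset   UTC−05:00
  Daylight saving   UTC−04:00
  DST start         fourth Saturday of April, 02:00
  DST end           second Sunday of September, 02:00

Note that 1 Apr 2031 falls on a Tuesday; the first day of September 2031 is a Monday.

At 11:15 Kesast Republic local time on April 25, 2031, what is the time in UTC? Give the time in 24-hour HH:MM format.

16:15

1 April 2031 is a Tuesday, so the first Saturday is April 5 and the fourth is April 26.
1 September 2031 is a Monday, so the first Sunday is September 7 and the second is September 14.
April 25, 2031 is outside the daylight-saving period (26 April – 14 September), so Kesast Republic is on standard time, UTC−05:00.
11:15 local + 5h = 16:15 UTC.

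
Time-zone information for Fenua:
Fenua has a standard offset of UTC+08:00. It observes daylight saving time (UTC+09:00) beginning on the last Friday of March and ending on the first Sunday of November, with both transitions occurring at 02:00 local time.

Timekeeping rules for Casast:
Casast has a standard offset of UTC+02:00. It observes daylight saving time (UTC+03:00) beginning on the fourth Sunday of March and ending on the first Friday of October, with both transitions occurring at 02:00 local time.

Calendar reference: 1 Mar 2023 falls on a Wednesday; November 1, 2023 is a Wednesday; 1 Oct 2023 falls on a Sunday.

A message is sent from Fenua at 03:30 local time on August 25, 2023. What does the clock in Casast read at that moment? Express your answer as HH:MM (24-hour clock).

21:30

1 March 2023 is a Wednesday, so Fridays fall on 3, 10, 17, 24, 31; the last is March 31.
1 November 2023 is a Wednesday, so the first Sunday is November 5.
August 25, 2023 falls between 31 March and 5 November, so daylight saving is in effect and Fenua is at UTC+09:00.
03:30 Fenua − 9h = 18:30 UTC (rolling into the previous day, 24 August 2023).
1 March 2023 is a Wednesday, so the first Sunday is March 5 and the fourth is March 26.
1 October 2023 is a Sunday, so the first Friday is October 6.
At the standard offset (UTC+02:00), 18:30 UTC + 2h = 20:30 Casast standard time.
Daylight saving runs 26 March – 6 October; the standard-time date in Casast, August 24, 2023, is inside that window, so Casast is at UTC+03:00.
18:30 UTC + 3h = 21:30 Casast.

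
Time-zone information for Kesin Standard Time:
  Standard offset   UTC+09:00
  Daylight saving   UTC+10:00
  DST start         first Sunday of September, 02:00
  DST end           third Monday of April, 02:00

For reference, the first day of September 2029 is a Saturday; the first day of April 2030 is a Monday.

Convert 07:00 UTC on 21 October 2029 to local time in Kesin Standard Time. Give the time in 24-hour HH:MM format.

17:00

1 September 2029 is a Saturday, so the first Sunday is September 2.
1 April 2030 is a Monday, so the first Monday is April 1 and the third is April 15.
At the standard offset (UTC+09:00), 07:00 UTC + 9h = 16:00 Kesin Standard Time standard time.
Daylight saving runs 2 September 2029 – 15 April 2030; the standard-time date in Kesin Standard Time, 21 October 2029, is inside that window, so Kesin Standard Time is at UTC+10:00.
07:00 UTC + 10h = 17:00 local.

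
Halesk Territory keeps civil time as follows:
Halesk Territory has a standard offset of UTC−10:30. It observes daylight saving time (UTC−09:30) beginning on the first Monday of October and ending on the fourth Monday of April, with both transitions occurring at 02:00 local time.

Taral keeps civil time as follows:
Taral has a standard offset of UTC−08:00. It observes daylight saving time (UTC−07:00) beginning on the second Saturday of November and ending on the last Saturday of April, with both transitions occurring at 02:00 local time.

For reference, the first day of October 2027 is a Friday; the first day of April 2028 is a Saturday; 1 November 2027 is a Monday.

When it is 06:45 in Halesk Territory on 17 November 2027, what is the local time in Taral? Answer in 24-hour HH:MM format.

09:15

1 October 2027 is a Friday, so the first Monday is October 4.
1 April 2028 is a Saturday, so the first Monday is April 3 and the fourth is April 24.
Daylight saving runs 4 October 2027 – 24 April 2028; 17 November 2027 is inside that window, so Halesk Territory is at UTC−09:30.
06:45 Halesk Territory + 9h30m = 16:15 UTC.
1 November 2027 is a Monday, so the first Saturday is November 6 and the second is November 13.
1 April 2028 is a Saturday, so Saturdays fall on 1, 8, 15, 22, 29; the last is April 29.
At the standard offset (UTC−08:00), 16:15 UTC − 8h = 08:15 Taral standard time.
The standard-time date in Taral, 17 November 2027, lies within the daylight-saving period (13 November 2027 – 29 April 2028), so Taral is on daylight time, UTC−07:00.
16:15 UTC − 7h = 09:15 Taral.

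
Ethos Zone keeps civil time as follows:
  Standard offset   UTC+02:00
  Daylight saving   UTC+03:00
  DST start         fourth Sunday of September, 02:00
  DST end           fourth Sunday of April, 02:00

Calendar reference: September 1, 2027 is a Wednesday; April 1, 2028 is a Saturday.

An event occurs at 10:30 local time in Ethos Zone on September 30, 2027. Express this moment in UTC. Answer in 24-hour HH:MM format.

1 September 2027 is a Wednesday, so the first Sunday is September 5 and the fourth is September 26.
1 April 2028 is a Saturday, so the first Sunday is April 2 and the fourth is April 23.
September 30, 2027 lies within the daylight-saving period (26 September 2027 – 23 April 2028), so Ethos Zone is on daylight time, UTC+03:00.
10:30 local − 3h = 07:30 UTC.

07:30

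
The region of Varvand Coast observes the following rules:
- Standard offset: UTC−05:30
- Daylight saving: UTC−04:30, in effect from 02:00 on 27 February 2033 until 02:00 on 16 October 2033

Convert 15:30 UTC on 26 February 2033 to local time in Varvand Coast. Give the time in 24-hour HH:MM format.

10:00

At the standard offset (UTC−05:30), 15:30 UTC − 5h30m = 10:00 Varvand Coast standard time.
The standard-time date in Varvand Coast, 26 February 2033, does not fall between 27 February and 16 October, so daylight saving is not in effect and Varvand Coast is at UTC−05:30.
15:30 UTC − 5h30m = 10:00 local.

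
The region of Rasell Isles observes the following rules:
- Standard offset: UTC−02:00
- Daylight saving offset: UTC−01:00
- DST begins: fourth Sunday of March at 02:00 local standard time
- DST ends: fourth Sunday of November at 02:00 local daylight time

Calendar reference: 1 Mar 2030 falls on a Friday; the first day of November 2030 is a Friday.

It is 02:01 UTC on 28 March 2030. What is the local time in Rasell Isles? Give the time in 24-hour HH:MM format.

01:01

1 March 2030 is a Friday, so the first Sunday is March 3 and the fourth is March 24.
1 November 2030 is a Friday, so the first Sunday is November 3 and the fourth is November 24.
At the standard offset (UTC−02:00), 02:01 UTC − 2h = 00:01 Rasell Isles standard time.
Daylight saving runs 24 March – 24 November; the standard-time date in Rasell Isles, 28 March 2030, is inside that window, so Rasell Isles is at UTC−01:00.
02:01 UTC − 1h = 01:01 local.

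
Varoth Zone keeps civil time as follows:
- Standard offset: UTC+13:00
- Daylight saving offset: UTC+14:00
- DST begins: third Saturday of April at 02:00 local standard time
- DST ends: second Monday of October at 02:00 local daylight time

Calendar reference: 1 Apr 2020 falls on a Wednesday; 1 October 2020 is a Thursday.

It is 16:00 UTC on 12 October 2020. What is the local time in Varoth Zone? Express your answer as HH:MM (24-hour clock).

1 April 2020 is a Wednesday, so the first Saturday is April 4 and the third is April 18.
1 October 2020 is a Thursday, so the first Monday is October 5 and the second is October 12.
At the standard offset (UTC+13:00), 16:00 UTC + 13h = 05:00 Varoth Zone standard time (rolling into the next day, 13 October 2020).
The standard-time date in Varoth Zone, 13 October 2020, is outside the daylight-saving period (18 April – 12 October), so Varoth Zone is on standard time, UTC+13:00.
16:00 UTC + 13h = 05:00 local (rolling into the next day, 13 October 2020).

05:00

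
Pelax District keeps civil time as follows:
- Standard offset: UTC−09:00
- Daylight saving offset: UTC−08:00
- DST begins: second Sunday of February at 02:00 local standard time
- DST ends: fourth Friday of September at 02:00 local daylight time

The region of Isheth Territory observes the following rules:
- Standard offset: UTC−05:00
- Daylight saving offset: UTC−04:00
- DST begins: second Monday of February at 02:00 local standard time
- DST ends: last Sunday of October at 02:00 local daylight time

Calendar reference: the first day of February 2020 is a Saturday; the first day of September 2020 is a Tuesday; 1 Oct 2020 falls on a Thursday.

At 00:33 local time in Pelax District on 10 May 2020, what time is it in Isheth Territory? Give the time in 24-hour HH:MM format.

04:33

1 February 2020 is a Saturday, so the first Sunday is February 2 and the second is February 9.
1 September 2020 is a Tuesday, so the first Friday is September 4 and the fourth is September 25.
10 May 2020 lies within the daylight-saving period (9 February – 25 September), so Pelax District is on daylight time, UTC−08:00.
00:33 Pelax District + 8h = 08:33 UTC.
1 February 2020 is a Saturday, so the first Monday is February 3 and the second is February 10.
1 October 2020 is a Thursday, so Sundays fall on 4, 11, 18, 25; the last is October 25.
At the standard offset (UTC−05:00), 08:33 UTC − 5h = 03:33 Isheth Territory standard time.
The standard-time date in Isheth Territory, 10 May 2020, falls between 10 February and 25 October, so daylight saving is in effect and Isheth Territory is at UTC−04:00.
08:33 UTC − 4h = 04:33 Isheth Territory.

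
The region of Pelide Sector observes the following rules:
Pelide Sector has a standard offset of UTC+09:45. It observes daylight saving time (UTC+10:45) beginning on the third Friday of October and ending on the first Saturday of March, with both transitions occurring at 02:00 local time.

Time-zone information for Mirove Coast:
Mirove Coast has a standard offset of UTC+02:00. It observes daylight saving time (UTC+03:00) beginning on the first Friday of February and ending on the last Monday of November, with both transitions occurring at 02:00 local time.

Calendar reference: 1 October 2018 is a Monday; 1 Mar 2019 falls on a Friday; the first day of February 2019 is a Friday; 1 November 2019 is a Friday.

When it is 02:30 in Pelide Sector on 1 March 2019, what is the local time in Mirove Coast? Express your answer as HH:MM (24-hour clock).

1 October 2018 is a Monday, so the first Friday is October 5 and the third is October 19.
1 March 2019 is a Friday, so the first Saturday is March 2.
1 March 2019 lies within the daylight-saving period (19 October 2018 – 2 March 2019), so Pelide Sector is on daylight time, UTC+10:45.
02:30 Pelide Sector − 10h45m = 15:45 UTC (rolling into the previous day, 28 February 2019).
1 February 2019 is a Friday, so the first Friday is February 1.
1 November 2019 is a Friday, so Mondays fall on 4, 11, 18, 25; the last is November 25.
At the standard offset (UTC+02:00), 15:45 UTC + 2h = 17:45 Mirove Coast standard time.
The standard-time date in Mirove Coast, 28 February 2019, lies within the daylight-saving period (1 February – 25 November), so Mirove Coast is on daylight time, UTC+03:00.
15:45 UTC + 3h = 18:45 Mirove Coast.

18:45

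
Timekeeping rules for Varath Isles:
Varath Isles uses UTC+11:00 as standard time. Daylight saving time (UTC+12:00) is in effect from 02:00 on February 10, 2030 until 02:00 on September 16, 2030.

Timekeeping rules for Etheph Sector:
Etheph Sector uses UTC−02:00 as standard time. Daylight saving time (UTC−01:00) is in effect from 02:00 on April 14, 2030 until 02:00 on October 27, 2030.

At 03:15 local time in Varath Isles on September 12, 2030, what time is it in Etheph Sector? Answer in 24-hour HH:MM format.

14:15

Daylight saving runs 10 February – 16 September; September 12, 2030 is inside that window, so Varath Isles is at UTC+12:00.
03:15 Varath Isles − 12h = 15:15 UTC (rolling into the previous day, 11 September 2030).
At the standard offset (UTC−02:00), 15:15 UTC − 2h = 13:15 Etheph Sector standard time.
The standard-time date in Etheph Sector, September 11, 2030, lies within the daylight-saving period (14 April – 27 October), so Etheph Sector is on daylight time, UTC−01:00.
15:15 UTC − 1h = 14:15 Etheph Sector.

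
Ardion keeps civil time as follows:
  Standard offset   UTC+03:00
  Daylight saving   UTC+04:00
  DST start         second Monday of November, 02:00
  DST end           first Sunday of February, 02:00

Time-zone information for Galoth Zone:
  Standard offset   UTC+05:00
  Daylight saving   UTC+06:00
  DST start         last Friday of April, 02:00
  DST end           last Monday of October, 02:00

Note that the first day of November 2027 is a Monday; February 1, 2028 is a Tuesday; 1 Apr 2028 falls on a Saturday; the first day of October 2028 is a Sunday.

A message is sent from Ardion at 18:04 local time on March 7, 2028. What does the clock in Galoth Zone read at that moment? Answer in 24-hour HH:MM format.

1 November 2027 is a Monday, so the first Monday is November 1 and the second is November 8.
1 February 2028 is a Tuesday, so the first Sunday is February 6.
Daylight saving runs 8 November 2027 – 6 February 2028; March 7, 2028 is outside that window, so Ardion is on standard time at UTC+03:00.
18:04 Ardion − 3h = 15:04 UTC.
1 April 2028 is a Saturday, so Fridays fall on 7, 14, 21, 28; the last is April 28.
1 October 2028 is a Sunday, so Mondays fall on 2, 9, 16, 23, 30; the last is October 30.
At the standard offset (UTC+05:00), 15:04 UTC + 5h = 20:04 Galoth Zone standard time.
Daylight saving runs 28 April – 30 October; the standard-time date in Galoth Zone, March 7, 2028, is outside that window, so Galoth Zone is on standard time at UTC+05:00.
15:04 UTC + 5h = 20:04 Galoth Zone.

20:04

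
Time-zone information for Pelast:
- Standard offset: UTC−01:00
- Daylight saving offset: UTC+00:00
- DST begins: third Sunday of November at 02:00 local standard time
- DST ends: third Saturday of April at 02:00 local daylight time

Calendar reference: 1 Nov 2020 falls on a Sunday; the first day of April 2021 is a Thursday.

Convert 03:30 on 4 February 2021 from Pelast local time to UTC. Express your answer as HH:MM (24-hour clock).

1 November 2020 is a Sunday, so the first Sunday is November 1 and the third is November 15.
1 April 2021 is a Thursday, so the first Saturday is April 3 and the third is April 17.
4 February 2021 falls between 15 November 2020 and 17 April 2021, so daylight saving is in effect and Pelast is at UTC+00:00.
03:30 local − 0h = 03:30 UTC.

03:30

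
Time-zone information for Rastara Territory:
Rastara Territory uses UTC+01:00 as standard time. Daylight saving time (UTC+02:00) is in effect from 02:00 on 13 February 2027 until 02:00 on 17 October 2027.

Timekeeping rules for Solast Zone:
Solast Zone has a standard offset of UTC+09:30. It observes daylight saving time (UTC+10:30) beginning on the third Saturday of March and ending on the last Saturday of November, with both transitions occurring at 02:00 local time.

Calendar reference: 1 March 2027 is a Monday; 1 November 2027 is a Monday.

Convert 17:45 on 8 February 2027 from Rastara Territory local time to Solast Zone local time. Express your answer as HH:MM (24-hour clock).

8 February 2027 is outside the daylight-saving period (13 February – 17 October), so Rastara Territory is on standard time, UTC+01:00.
17:45 Rastara Territory − 1h = 16:45 UTC.
1 March 2027 is a Monday, so the first Saturday is March 6 and the third is March 20.
1 November 2027 is a Monday, so Saturdays fall on 6, 13, 20, 27; the last is November 27.
At the standard offset (UTC+09:30), 16:45 UTC + 9h30m = 02:15 Solast Zone standard time (rolling into the next day, 9 February 2027).
Daylight saving runs 20 March – 27 November; the standard-time date in Solast Zone, 9 February 2027, is outside that window, so Solast Zone is on standard time at UTC+09:30.
16:45 UTC + 9h30m = 02:15 Solast Zone (rolling into the next day, 9 February 2027).

02:15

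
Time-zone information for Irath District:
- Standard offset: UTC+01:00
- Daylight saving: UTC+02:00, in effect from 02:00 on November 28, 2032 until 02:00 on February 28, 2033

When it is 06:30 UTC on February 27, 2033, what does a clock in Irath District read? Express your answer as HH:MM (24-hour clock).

At the standard offset (UTC+01:00), 06:30 UTC + 1h = 07:30 Irath District standard time.
The standard-time date in Irath District, February 27, 2033, falls between 28 November 2032 and 28 February 2033, so daylight saving is in effect and Irath District is at UTC+02:00.
06:30 UTC + 2h = 08:30 local.

08:30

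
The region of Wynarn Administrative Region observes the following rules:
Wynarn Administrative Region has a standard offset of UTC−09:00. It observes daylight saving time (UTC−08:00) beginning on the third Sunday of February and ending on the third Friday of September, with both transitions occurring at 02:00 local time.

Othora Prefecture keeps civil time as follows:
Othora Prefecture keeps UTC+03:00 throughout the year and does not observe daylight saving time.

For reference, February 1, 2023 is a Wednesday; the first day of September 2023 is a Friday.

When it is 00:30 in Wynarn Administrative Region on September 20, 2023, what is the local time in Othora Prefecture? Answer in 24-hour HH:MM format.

12:30

1 February 2023 is a Wednesday, so the first Sunday is February 5 and the third is February 19.
1 September 2023 is a Friday, so the first Friday is September 1 and the third is September 15.
Daylight saving runs 19 February – 15 September; September 20, 2023 is outside that window, so Wynarn Administrative Region is on standard time at UTC−09:00.
00:30 Wynarn Administrative Region + 9h = 09:30 UTC.
Othora Prefecture stays on UTC+03:00 all year.
09:30 UTC + 3h = 12:30 Othora Prefecture.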